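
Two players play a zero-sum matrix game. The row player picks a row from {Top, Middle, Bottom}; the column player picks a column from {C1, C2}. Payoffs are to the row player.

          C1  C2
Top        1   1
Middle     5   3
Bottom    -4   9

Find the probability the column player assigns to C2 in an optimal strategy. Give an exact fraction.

3/5

Row minima: Top → 1, Middle → 3, Bottom → -4; maximin = 3.
Column maxima: C1 → 5, C2 → 9; minimax = 5.
3 ≠ 5, so there is no saddle point; optimal play is mixed.
Top is strictly dominated by Middle, so the row player never plays it.
On the remaining 2×2 (Middle, Bottom vs C1, C2):
Let the row player play Middle with probability p. Expected payoff against C1: 5p + (-4)(1−p) = 9p − 4; against C2: 3p + 9(1−p) = −6p + 9.
Setting these equal: 9p − 4 = −6p + 9 ⇒ 15p = 13 ⇒ p = 13/15, and the value is (9)·(13/15) − 4 = 19/5.
For the column player: with q = P(C1), equating Middle's and Bottom's payoffs gives 2q + 3 = −13q + 9 ⇒ q = 2/5.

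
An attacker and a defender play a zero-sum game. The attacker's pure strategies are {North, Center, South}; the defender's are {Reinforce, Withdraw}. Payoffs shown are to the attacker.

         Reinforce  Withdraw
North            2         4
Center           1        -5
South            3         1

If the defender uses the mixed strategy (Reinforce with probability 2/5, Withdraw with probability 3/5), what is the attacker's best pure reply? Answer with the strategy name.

North

Expected payoff of North: (2/5)·2 + (3/5)·4 = 16/5.
Expected payoff of Center: (2/5)·1 + (3/5)·(-5) = -13/5.
Expected payoff of South: (2/5)·3 + (3/5)·1 = 9/5.
The largest is 16/5, so the attacker's best response is North.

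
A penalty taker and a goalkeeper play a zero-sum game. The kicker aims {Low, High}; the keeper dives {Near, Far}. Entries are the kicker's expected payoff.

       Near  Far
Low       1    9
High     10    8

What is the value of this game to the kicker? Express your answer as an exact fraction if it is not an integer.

41/5

Row minima: Low → 1, High → 8; maximin = 8.
Column maxima: Near → 10, Far → 9; minimax = 9.
8 ≠ 9, so there is no saddle point; optimal play is mixed.
Let the kicker play Low with probability p. Expected payoff against Near: 1p + 10(1−p) = −9p + 10; against Far: 9p + 8(1−p) = p + 8.
Setting these equal: −9p + 10 = p + 8 ⇒ −10p = -2 ⇒ p = 1/5, and the value is (-9)·(1/5) + 10 = 41/5.
For the keeper: with q = P(Near), equating Low's and High's payoffs gives −8q + 9 = 2q + 8 ⇒ q = 1/10.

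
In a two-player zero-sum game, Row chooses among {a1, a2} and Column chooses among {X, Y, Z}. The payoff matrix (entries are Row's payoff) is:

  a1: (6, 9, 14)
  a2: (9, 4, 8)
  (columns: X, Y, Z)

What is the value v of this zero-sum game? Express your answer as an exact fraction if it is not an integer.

Row minima: a1 → 6, a2 → 4; maximin = 6.
Column maxima: X → 9, Y → 9, Z → 14; minimax = 9.
6 ≠ 9, so there is no saddle point; optimal play is mixed.
Z is strictly dominated by Y (it gives Row strictly more in every row), so Column never plays it.
On the remaining 2×2 (a1, a2 vs X, Y):
Let Row play a1 with probability p. Expected payoff against X: 6p + 9(1−p) = −3p + 9; against Y: 9p + 4(1−p) = 5p + 4.
Setting these equal: −3p + 9 = 5p + 4 ⇒ −8p = -5 ⇒ p = 5/8, and the value is (-3)·(5/8) + 9 = 57/8.
For Column: with q = P(X), equating a1's and a2's payoffs gives −3q + 9 = 5q + 4 ⇒ q = 5/8.

57/8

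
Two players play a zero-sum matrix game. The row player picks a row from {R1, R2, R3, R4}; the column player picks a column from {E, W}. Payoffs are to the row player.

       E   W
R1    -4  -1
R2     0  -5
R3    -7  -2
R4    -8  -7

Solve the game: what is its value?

Row minima: R1 → -4, R2 → -5, R3 → -7, R4 → -8; maximin = -4.
Column maxima: E → 0, W → -1; minimax = -1.
-4 ≠ -1, so there is no saddle point; optimal play is mixed.
R3 is strictly dominated by R1, so the row player never plays it.
R4 is strictly dominated by R1, so the row player never plays it.
On the remaining 2×2 (R1, R2 vs E, W):
Let the row player play R1 with probability p. Expected payoff against E: (-4)p + 0(1−p) = −4p; against W: (-1)p + (-5)(1−p) = 4p − 5.
Setting these equal: −4p = 4p − 5 ⇒ −8p = -5 ⇒ p = 5/8, and the value is (-4)·(5/8) = -5/2.
For the column player: with q = P(E), equating R1's and R2's payoffs gives −3q − 1 = 5q − 5 ⇒ q = 1/2.

-5/2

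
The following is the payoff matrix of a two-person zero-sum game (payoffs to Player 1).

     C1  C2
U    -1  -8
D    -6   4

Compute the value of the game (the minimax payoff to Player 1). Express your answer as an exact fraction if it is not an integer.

-52/17

Row minima: U → -8, D → -6; maximin = -6.
Column maxima: C1 → -1, C2 → 4; minimax = -1.
-6 ≠ -1, so there is no saddle point; optimal play is mixed.
Let Player 1 play U with probability p. Expected payoff against C1: (-1)p + (-6)(1−p) = 5p − 6; against C2: (-8)p + 4(1−p) = −12p + 4.
Setting these equal: 5p − 6 = −12p + 4 ⇒ 17p = 10 ⇒ p = 10/17, and the value is (5)·(10/17) − 6 = -52/17.
For Player 2: with q = P(C1), equating U's and D's payoffs gives 7q − 8 = −10q + 4 ⇒ q = 12/17.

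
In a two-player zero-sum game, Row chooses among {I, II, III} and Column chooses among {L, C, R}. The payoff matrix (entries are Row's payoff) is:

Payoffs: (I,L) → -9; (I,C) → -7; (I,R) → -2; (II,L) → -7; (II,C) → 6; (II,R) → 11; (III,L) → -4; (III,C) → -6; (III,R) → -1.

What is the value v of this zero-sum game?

-22/5

Row minima: I → -9, II → -7, III → -6; maximin = -6.
Column maxima: L → -4, C → 6, R → 11; minimax = -4.
-6 ≠ -4, so there is no saddle point; optimal play is mixed.
I is strictly dominated by II, so Row never plays it.
R is strictly dominated by L (it gives Row strictly more in every row), so Column never plays it.
On the remaining 2×2 (II, III vs L, C):
Let Row play II with probability p. Expected payoff against L: (-7)p + (-4)(1−p) = −3p − 4; against C: 6p + (-6)(1−p) = 12p − 6.
Setting these equal: −3p − 4 = 12p − 6 ⇒ −15p = -2 ⇒ p = 2/15, and the value is (-3)·(2/15) − 4 = -22/5.
For Column: with q = P(L), equating II's and III's payoffs gives −13q + 6 = 2q − 6 ⇒ q = 4/5.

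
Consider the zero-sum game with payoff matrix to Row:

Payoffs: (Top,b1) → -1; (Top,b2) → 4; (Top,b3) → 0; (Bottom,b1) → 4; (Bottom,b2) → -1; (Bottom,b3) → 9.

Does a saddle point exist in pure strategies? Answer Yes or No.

Row minima: Top → -1, Bottom → -1; maximin = -1.
Column maxima: b1 → 4, b2 → 4, b3 → 9; minimax = 4.
-1 ≠ 4, so no pure-strategy equilibrium exists.

No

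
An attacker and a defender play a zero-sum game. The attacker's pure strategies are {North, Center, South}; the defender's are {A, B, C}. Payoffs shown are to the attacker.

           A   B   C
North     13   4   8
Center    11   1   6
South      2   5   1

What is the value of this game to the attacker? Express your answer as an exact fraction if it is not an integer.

Row minima: North → 4, Center → 1, South → 1; maximin = 4.
Column maxima: A → 13, B → 5, C → 8; minimax = 5.
4 ≠ 5, so there is no saddle point; optimal play is mixed.
Center is strictly dominated by North, so the attacker never plays it.
A is strictly dominated by C (it gives the attacker strictly more in every row), so the defender never plays it.
On the remaining 2×2 (North, South vs B, C):
Let the attacker play North with probability p. Expected payoff against B: 4p + 5(1−p) = −p + 5; against C: 8p + 1(1−p) = 7p + 1.
Setting these equal: −p + 5 = 7p + 1 ⇒ −8p = -4 ⇒ p = 1/2, and the value is (-1)·(1/2) + 5 = 9/2.
For the defender: with q = P(B), equating North's and South's payoffs gives −4q + 8 = 4q + 1 ⇒ q = 7/8.

9/2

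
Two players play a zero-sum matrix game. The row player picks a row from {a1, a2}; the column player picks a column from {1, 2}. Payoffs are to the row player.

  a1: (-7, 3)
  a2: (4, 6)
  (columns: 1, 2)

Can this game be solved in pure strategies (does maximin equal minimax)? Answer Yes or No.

Yes

Row minima: a1 → -7, a2 → 4; maximin = 4.
Column maxima: 1 → 4, 2 → 6; minimax = 4.
maximin = minimax = 4, so a saddle point exists.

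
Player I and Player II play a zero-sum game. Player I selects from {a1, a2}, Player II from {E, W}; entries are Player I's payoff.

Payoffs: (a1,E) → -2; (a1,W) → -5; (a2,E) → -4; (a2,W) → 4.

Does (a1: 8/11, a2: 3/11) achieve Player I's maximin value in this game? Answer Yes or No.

Against E this mix gives (8/11)·(-2) + (3/11)·(-4) = -28/11.
Against W this mix gives (8/11)·(-5) + (3/11)·4 = -28/11.
All of Player II's active replies (E, W) yield -28/11, and no column does worse for Player I. The mix makes Player II indifferent and guarantees -28/11, so it is optimal.

Yes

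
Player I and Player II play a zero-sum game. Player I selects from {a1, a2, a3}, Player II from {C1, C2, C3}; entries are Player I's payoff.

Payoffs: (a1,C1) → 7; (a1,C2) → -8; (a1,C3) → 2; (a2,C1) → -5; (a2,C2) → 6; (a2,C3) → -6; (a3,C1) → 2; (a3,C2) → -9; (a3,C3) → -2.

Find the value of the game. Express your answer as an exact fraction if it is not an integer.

-18/11

Row minima: a1 → -8, a2 → -6, a3 → -9; maximin = -6.
Column maxima: C1 → 7, C2 → 6, C3 → 2; minimax = 2.
-6 ≠ 2, so there is no saddle point; optimal play is mixed.
a3 is strictly dominated by a1, so Player I never plays it.
C1 is strictly dominated by C3 (it gives Player I strictly more in every row), so Player II never plays it.
On the remaining 2×2 (a1, a2 vs C2, C3):
Let Player I play a1 with probability p. Expected payoff against C2: (-8)p + 6(1−p) = −14p + 6; against C3: 2p + (-6)(1−p) = 8p − 6.
Setting these equal: −14p + 6 = 8p − 6 ⇒ −22p = -12 ⇒ p = 6/11, and the value is (-14)·(6/11) + 6 = -18/11.
For Player II: with q = P(C2), equating a1's and a2's payoffs gives −10q + 2 = 12q − 6 ⇒ q = 4/11.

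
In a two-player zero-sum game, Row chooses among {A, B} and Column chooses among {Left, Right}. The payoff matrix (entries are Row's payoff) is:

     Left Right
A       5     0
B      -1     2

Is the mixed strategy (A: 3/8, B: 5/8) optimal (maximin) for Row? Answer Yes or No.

Against Left this mix gives (3/8)·5 + (5/8)·(-1) = 5/4.
Against Right this mix gives (3/8)·0 + (5/8)·2 = 5/4.
All of Column's active replies (Left, Right) yield 5/4, and no column does worse for Row. The mix makes Column indifferent and guarantees 5/4, so it is optimal.

Yes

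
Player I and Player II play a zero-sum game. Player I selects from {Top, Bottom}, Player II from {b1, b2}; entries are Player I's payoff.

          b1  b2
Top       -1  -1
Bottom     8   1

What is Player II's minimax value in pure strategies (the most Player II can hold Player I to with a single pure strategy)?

Column maxima: b1 → 8, b2 → 1.
The smallest of these is 1.

1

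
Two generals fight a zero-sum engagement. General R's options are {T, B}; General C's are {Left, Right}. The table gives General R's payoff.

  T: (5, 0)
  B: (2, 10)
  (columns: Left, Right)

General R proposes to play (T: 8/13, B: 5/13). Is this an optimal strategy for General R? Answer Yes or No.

Yes

Against Left this mix gives (8/13)·5 + (5/13)·2 = 50/13.
Against Right this mix gives (8/13)·0 + (5/13)·10 = 50/13.
All of General C's active replies (Left, Right) yield 50/13, and no column does worse for General R. The mix makes General C indifferent and guarantees 50/13, so it is optimal.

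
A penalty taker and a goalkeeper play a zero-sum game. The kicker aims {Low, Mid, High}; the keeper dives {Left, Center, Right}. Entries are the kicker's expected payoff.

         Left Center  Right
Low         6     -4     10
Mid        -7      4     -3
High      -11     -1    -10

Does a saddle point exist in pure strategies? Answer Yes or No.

No

Row minima: Low → -4, Mid → -7, High → -11; maximin = -4.
Column maxima: Left → 6, Center → 4, Right → 10; minimax = 4.
-4 ≠ 4, so no pure-strategy equilibrium exists.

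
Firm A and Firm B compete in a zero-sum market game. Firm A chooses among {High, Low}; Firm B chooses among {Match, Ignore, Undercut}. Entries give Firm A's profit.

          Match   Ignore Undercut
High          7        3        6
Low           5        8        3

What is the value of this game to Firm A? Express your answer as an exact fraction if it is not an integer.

Row minima: High → 3, Low → 3; maximin = 3.
Column maxima: Match → 7, Ignore → 8, Undercut → 6; minimax = 6.
3 ≠ 6, so there is no saddle point; optimal play is mixed.
Match is strictly dominated by Undercut (it gives Firm A strictly more in every row), so Firm B never plays it.
On the remaining 2×2 (High, Low vs Ignore, Undercut):
Let Firm A play High with probability p. Expected payoff against Ignore: 3p + 8(1−p) = −5p + 8; against Undercut: 6p + 3(1−p) = 3p + 3.
Setting these equal: −5p + 8 = 3p + 3 ⇒ −8p = -5 ⇒ p = 5/8, and the value is (-5)·(5/8) + 8 = 39/8.
For Firm B: with q = P(Ignore), equating High's and Low's payoffs gives −3q + 6 = 5q + 3 ⇒ q = 3/8.

39/8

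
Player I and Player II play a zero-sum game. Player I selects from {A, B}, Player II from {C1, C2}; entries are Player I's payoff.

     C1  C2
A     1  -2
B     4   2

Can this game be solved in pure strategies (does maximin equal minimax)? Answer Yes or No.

Row minima: A → -2, B → 2; maximin = 2.
Column maxima: C1 → 4, C2 → 2; minimax = 2.
maximin = minimax = 2, so a saddle point exists.

Yes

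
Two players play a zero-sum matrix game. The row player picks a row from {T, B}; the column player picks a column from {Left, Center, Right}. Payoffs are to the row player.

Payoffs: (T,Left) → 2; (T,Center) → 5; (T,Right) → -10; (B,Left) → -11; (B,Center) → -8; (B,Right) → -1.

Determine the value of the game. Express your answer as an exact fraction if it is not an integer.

Row minima: T → -10, B → -11; maximin = -10.
Column maxima: Left → 2, Center → 5, Right → -1; minimax = -1.
-10 ≠ -1, so there is no saddle point; optimal play is mixed.
Center is strictly dominated by Left (it gives the row player strictly more in every row), so the column player never plays it.
On the remaining 2×2 (T, B vs Left, Right):
Let the row player play T with probability p. Expected payoff against Left: 2p + (-11)(1−p) = 13p − 11; against Right: (-10)p + (-1)(1−p) = −9p − 1.
Setting these equal: 13p − 11 = −9p − 1 ⇒ 22p = 10 ⇒ p = 5/11, and the value is (13)·(5/11) − 11 = -56/11.
For the column player: with q = P(Left), equating T's and B's payoffs gives 12q − 10 = −10q − 1 ⇒ q = 9/22.

-56/11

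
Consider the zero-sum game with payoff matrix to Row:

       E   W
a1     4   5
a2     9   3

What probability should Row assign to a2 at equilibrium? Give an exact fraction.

1/7

Row minima: a1 → 4, a2 → 3; maximin = 4.
Column maxima: E → 9, W → 5; minimax = 5.
4 ≠ 5, so there is no saddle point; optimal play is mixed.
Let Row play a1 with probability p. Expected payoff against E: 4p + 9(1−p) = −5p + 9; against W: 5p + 3(1−p) = 2p + 3.
Setting these equal: −5p + 9 = 2p + 3 ⇒ −7p = -6 ⇒ p = 6/7, and the value is (-5)·(6/7) + 9 = 33/7.
For Column: with q = P(E), equating a1's and a2's payoffs gives −q + 5 = 6q + 3 ⇒ q = 2/7.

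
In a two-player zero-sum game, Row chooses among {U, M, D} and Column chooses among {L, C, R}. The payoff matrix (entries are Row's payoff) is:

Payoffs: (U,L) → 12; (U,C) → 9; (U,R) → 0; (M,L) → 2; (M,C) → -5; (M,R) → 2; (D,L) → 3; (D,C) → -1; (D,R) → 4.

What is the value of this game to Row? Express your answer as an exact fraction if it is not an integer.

Row minima: U → 0, M → -5, D → -1; maximin = 0.
Column maxima: L → 12, C → 9, R → 4; minimax = 4.
0 ≠ 4, so there is no saddle point; optimal play is mixed.
M is strictly dominated by D, so Row never plays it.
L is strictly dominated by C (it gives Row strictly more in every row), so Column never plays it.
On the remaining 2×2 (U, D vs C, R):
Let Row play U with probability p. Expected payoff against C: 9p + (-1)(1−p) = 10p − 1; against R: 0p + 4(1−p) = −4p + 4.
Setting these equal: 10p − 1 = −4p + 4 ⇒ 14p = 5 ⇒ p = 5/14, and the value is (10)·(5/14) − 1 = 18/7.
For Column: with q = P(C), equating U's and D's payoffs gives 9q = −5q + 4 ⇒ q = 2/7.

18/7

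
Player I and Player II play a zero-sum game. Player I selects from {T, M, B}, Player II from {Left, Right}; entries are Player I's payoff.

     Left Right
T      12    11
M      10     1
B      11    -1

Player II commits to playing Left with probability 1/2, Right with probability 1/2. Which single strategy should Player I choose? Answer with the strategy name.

Expected payoff of T: (1/2)·12 + (1/2)·11 = 23/2.
Expected payoff of M: (1/2)·10 + (1/2)·1 = 11/2.
Expected payoff of B: (1/2)·11 + (1/2)·(-1) = 5.
The largest is 23/2, so Player I's best response is T.

T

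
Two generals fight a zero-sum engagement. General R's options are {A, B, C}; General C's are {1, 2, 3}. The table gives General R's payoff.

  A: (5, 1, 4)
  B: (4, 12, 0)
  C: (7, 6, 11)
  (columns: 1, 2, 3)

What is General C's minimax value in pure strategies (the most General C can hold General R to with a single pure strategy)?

Column maxima: 1 → 7, 2 → 12, 3 → 11.
The smallest of these is 7.

7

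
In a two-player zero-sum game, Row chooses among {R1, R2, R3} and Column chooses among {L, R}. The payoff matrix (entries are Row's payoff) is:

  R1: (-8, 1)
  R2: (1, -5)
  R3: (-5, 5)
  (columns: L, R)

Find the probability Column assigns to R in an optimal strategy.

3/8

Row minima: R1 → -8, R2 → -5, R3 → -5; maximin = -5.
Column maxima: L → 1, R → 5; minimax = 1.
-5 ≠ 1, so there is no saddle point; optimal play is mixed.
R1 is strictly dominated by R3, so Row never plays it.
On the remaining 2×2 (R2, R3 vs L, R):
Let Row play R2 with probability p. Expected payoff against L: 1p + (-5)(1−p) = 6p − 5; against R: (-5)p + 5(1−p) = −10p + 5.
Setting these equal: 6p − 5 = −10p + 5 ⇒ 16p = 10 ⇒ p = 5/8, and the value is (6)·(5/8) − 5 = -5/4.
For Column: with q = P(L), equating R2's and R3's payoffs gives 6q − 5 = −10q + 5 ⇒ q = 5/8.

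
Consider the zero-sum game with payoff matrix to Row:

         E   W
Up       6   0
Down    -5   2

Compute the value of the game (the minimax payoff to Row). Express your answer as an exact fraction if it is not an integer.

Row minima: Up → 0, Down → -5; maximin = 0.
Column maxima: E → 6, W → 2; minimax = 2.
0 ≠ 2, so there is no saddle point; optimal play is mixed.
Let Row play Up with probability p. Expected payoff against E: 6p + (-5)(1−p) = 11p − 5; against W: 0p + 2(1−p) = −2p + 2.
Setting these equal: 11p − 5 = −2p + 2 ⇒ 13p = 7 ⇒ p = 7/13, and the value is (11)·(7/13) − 5 = 12/13.
For Column: with q = P(E), equating Up's and Down's payoffs gives 6q = −7q + 2 ⇒ q = 2/13.

12/13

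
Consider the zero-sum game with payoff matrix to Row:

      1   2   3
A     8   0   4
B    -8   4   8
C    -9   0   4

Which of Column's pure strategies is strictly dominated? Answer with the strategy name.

3

2 holds Row's payoff strictly below 3 in every row: 0 < 4, 4 < 8, 0 < 4.
So 3 is strictly dominated for Column.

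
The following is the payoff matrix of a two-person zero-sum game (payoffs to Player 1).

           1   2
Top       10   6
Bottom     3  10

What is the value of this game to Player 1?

82/11

Row minima: Top → 6, Bottom → 3; maximin = 6.
Column maxima: 1 → 10, 2 → 10; minimax = 10.
6 ≠ 10, so there is no saddle point; optimal play is mixed.
Let Player 1 play Top with probability p. Expected payoff against 1: 10p + 3(1−p) = 7p + 3; against 2: 6p + 10(1−p) = −4p + 10.
Setting these equal: 7p + 3 = −4p + 10 ⇒ 11p = 7 ⇒ p = 7/11, and the value is (7)·(7/11) + 3 = 82/11.
For Player 2: with q = P(1), equating Top's and Bottom's payoffs gives 4q + 6 = −7q + 10 ⇒ q = 4/11.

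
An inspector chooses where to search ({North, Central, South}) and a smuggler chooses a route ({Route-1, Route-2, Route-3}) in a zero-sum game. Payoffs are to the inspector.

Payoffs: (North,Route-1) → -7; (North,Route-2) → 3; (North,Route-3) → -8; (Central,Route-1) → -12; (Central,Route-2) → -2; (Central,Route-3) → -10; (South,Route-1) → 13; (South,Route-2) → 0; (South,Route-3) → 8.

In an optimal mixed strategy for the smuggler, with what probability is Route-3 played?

Row minima: North → -8, Central → -12, South → 0; maximin = 0.
Column maxima: Route-1 → 13, Route-2 → 3, Route-3 → 8; minimax = 3.
0 ≠ 3, so there is no saddle point; optimal play is mixed.
Central is strictly dominated by North, so the inspector never plays it.
With Central eliminated, Route-1 is strictly dominated by Route-3 (it gives the inspector strictly more in every remaining row), so the smuggler never plays it.
On the remaining 2×2 (North, South vs Route-2, Route-3):
Let the inspector play North with probability p. Expected payoff against Route-2: 3p + 0(1−p) = 3p; against Route-3: (-8)p + 8(1−p) = −16p + 8.
Setting these equal: 3p = −16p + 8 ⇒ 19p = 8 ⇒ p = 8/19, and the value is (3)·(8/19) = 24/19.
For the smuggler: with q = P(Route-2), equating North's and South's payoffs gives 11q − 8 = −8q + 8 ⇒ q = 16/19.

3/19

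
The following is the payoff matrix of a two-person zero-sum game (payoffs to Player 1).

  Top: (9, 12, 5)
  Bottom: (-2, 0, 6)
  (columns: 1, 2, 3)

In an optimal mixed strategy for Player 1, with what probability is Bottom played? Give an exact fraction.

Row minima: Top → 5, Bottom → -2; maximin = 5.
Column maxima: 1 → 9, 2 → 12, 3 → 6; minimax = 6.
5 ≠ 6, so there is no saddle point; optimal play is mixed.
2 is strictly dominated by 1 (it gives Player 1 strictly more in every row), so Player 2 never plays it.
On the remaining 2×2 (Top, Bottom vs 1, 3):
Let Player 1 play Top with probability p. Expected payoff against 1: 9p + (-2)(1−p) = 11p − 2; against 3: 5p + 6(1−p) = −p + 6.
Setting these equal: 11p − 2 = −p + 6 ⇒ 12p = 8 ⇒ p = 2/3, and the value is (11)·(2/3) − 2 = 16/3.
For Player 2: with q = P(1), equating Top's and Bottom's payoffs gives 4q + 5 = −8q + 6 ⇒ q = 1/12.

1/3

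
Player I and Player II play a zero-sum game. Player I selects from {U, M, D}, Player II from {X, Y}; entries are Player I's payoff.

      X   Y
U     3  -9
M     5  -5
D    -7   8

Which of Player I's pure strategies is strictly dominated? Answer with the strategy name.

M gives a strictly higher payoff than U against every column: 5 > 3, -5 > -9.
So U is strictly dominated and Player I never plays it.

U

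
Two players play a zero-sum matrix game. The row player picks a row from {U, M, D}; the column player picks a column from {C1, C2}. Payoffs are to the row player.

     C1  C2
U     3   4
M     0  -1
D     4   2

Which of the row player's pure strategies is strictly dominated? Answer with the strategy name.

M

U gives a strictly higher payoff than M against every column: 3 > 0, 4 > -1.
So M is strictly dominated and the row player never plays it.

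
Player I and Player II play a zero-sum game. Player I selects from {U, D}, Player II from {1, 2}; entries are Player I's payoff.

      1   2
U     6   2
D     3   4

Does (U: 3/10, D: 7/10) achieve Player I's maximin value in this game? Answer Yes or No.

Against 1 this mix gives (3/10)·6 + (7/10)·3 = 39/10.
Against 2 this mix gives (3/10)·2 + (7/10)·4 = 17/5.
Player II will play 2, holding Player I to 17/5. Shifting weight toward the row that does better against 2 would raise this floor (the equalizing mix achieves 18/5 against both 2 and 1), so the proposed strategy is not optimal.

No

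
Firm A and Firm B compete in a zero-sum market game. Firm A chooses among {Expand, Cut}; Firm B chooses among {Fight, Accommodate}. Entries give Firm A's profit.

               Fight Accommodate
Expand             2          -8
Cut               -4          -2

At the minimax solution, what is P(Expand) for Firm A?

Row minima: Expand → -8, Cut → -4; maximin = -4.
Column maxima: Fight → 2, Accommodate → -2; minimax = -2.
-4 ≠ -2, so there is no saddle point; optimal play is mixed.
Let Firm A play Expand with probability p. Expected payoff against Fight: 2p + (-4)(1−p) = 6p − 4; against Accommodate: (-8)p + (-2)(1−p) = −6p − 2.
Setting these equal: 6p − 4 = −6p − 2 ⇒ 12p = 2 ⇒ p = 1/6, and the value is (6)·(1/6) − 4 = -3.
For Firm B: with q = P(Fight), equating Expand's and Cut's payoffs gives 10q − 8 = −2q − 2 ⇒ q = 1/2.

1/6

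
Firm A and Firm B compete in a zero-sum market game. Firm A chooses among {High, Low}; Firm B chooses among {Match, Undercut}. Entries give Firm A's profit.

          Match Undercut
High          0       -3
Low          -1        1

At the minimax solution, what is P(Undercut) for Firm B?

1/5

Row minima: High → -3, Low → -1; maximin = -1.
Column maxima: Match → 0, Undercut → 1; minimax = 0.
-1 ≠ 0, so there is no saddle point; optimal play is mixed.
Let Firm A play High with probability p. Expected payoff against Match: 0p + (-1)(1−p) = p − 1; against Undercut: (-3)p + 1(1−p) = −4p + 1.
Setting these equal: p − 1 = −4p + 1 ⇒ 5p = 2 ⇒ p = 2/5, and the value is (1)·(2/5) − 1 = -3/5.
For Firm B: with q = P(Match), equating High's and Low's payoffs gives 3q − 3 = −2q + 1 ⇒ q = 4/5.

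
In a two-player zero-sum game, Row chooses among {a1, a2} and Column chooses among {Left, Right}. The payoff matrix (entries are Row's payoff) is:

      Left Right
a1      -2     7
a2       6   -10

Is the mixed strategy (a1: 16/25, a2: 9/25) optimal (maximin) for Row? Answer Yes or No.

Against Left this mix gives (16/25)·(-2) + (9/25)·6 = 22/25.
Against Right this mix gives (16/25)·7 + (9/25)·(-10) = 22/25.
All of Column's active replies (Left, Right) yield 22/25, and no column does worse for Row. The mix makes Column indifferent and guarantees 22/25, so it is optimal.

Yes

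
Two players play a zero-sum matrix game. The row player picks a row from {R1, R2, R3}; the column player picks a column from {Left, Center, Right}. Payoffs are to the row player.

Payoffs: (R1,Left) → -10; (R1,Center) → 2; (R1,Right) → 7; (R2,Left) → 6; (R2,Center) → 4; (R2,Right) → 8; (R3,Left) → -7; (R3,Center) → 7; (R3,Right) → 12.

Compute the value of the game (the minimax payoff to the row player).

Row minima: R1 → -10, R2 → 4, R3 → -7; maximin = 4.
Column maxima: Left → 6, Center → 7, Right → 12; minimax = 6.
4 ≠ 6, so there is no saddle point; optimal play is mixed.
R1 is strictly dominated by R2, so the row player never plays it.
Right is strictly dominated by Left (it gives the row player strictly more in every row), so the column player never plays it.
On the remaining 2×2 (R2, R3 vs Left, Center):
Let the row player play R2 with probability p. Expected payoff against Left: 6p + (-7)(1−p) = 13p − 7; against Center: 4p + 7(1−p) = −3p + 7.
Setting these equal: 13p − 7 = −3p + 7 ⇒ 16p = 14 ⇒ p = 7/8, and the value is (13)·(7/8) − 7 = 35/8.
For the column player: with q = P(Left), equating R2's and R3's payoffs gives 2q + 4 = −14q + 7 ⇒ q = 3/16.

35/8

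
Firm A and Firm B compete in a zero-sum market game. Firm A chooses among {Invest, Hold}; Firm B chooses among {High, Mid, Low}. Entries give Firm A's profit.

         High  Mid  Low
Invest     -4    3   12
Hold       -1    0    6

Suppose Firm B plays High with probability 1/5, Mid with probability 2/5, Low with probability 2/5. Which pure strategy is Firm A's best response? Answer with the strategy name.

Invest

Expected payoff of Invest: (1/5)·(-4) + (2/5)·3 + (2/5)·12 = 26/5.
Expected payoff of Hold: (1/5)·(-1) + (2/5)·0 + (2/5)·6 = 11/5.
The largest is 26/5, so Firm A's best response is Invest.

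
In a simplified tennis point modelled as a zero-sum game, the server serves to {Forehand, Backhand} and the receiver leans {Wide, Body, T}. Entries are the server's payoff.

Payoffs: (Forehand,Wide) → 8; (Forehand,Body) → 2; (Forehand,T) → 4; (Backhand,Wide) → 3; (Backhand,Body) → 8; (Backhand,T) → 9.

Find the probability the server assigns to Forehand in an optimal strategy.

Row minima: Forehand → 2, Backhand → 3; maximin = 3.
Column maxima: Wide → 8, Body → 8, T → 9; minimax = 8.
3 ≠ 8, so there is no saddle point; optimal play is mixed.
T is strictly dominated by Body (it gives the server strictly more in every row), so the receiver never plays it.
On the remaining 2×2 (Forehand, Backhand vs Wide, Body):
Let the server play Forehand with probability p. Expected payoff against Wide: 8p + 3(1−p) = 5p + 3; against Body: 2p + 8(1−p) = −6p + 8.
Setting these equal: 5p + 3 = −6p + 8 ⇒ 11p = 5 ⇒ p = 5/11, and the value is (5)·(5/11) + 3 = 58/11.
For the receiver: with q = P(Wide), equating Forehand's and Backhand's payoffs gives 6q + 2 = −5q + 8 ⇒ q = 6/11.

5/11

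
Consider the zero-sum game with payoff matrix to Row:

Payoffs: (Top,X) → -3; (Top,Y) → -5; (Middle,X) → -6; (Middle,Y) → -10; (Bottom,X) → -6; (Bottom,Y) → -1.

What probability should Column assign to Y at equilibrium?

Row minima: Top → -5, Middle → -10, Bottom → -6; maximin = -5.
Column maxima: X → -3, Y → -1; minimax = -3.
-5 ≠ -3, so there is no saddle point; optimal play is mixed.
Middle is strictly dominated by Top, so Row never plays it.
On the remaining 2×2 (Top, Bottom vs X, Y):
Let Row play Top with probability p. Expected payoff against X: (-3)p + (-6)(1−p) = 3p − 6; against Y: (-5)p + (-1)(1−p) = −4p − 1.
Setting these equal: 3p − 6 = −4p − 1 ⇒ 7p = 5 ⇒ p = 5/7, and the value is (3)·(5/7) − 6 = -27/7.
For Column: with q = P(X), equating Top's and Bottom's payoffs gives 2q − 5 = −5q − 1 ⇒ q = 4/7.

3/7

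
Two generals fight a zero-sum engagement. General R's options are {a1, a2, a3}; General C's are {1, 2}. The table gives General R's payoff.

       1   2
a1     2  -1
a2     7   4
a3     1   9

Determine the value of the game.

Row minima: a1 → -1, a2 → 4, a3 → 1; maximin = 4.
Column maxima: 1 → 7, 2 → 9; minimax = 7.
4 ≠ 7, so there is no saddle point; optimal play is mixed.
a1 is strictly dominated by a2, so General R never plays it.
On the remaining 2×2 (a2, a3 vs 1, 2):
Let General R play a2 with probability p. Expected payoff against 1: 7p + 1(1−p) = 6p + 1; against 2: 4p + 9(1−p) = −5p + 9.
Setting these equal: 6p + 1 = −5p + 9 ⇒ 11p = 8 ⇒ p = 8/11, and the value is (6)·(8/11) + 1 = 59/11.
For General C: with q = P(1), equating a2's and a3's payoffs gives 3q + 4 = −8q + 9 ⇒ q = 5/11.

59/11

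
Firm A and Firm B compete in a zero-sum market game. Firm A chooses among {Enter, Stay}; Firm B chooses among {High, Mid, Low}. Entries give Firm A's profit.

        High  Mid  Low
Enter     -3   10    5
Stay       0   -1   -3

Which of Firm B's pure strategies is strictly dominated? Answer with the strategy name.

Low holds Firm A's payoff strictly below Mid in every row: 5 < 10, -3 < -1.
So Mid is strictly dominated for Firm B.

Mid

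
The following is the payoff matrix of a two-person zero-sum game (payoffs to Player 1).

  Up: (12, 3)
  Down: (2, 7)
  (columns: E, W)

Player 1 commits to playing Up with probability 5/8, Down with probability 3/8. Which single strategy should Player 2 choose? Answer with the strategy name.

W

If Player 2 plays E, Player 1's expected payoff is (5/8)·12 + (3/8)·2 = 33/4.
If Player 2 plays W, Player 1's expected payoff is (5/8)·3 + (3/8)·7 = 9/2.
Player 2 minimizes Player 1's payoff; the smallest is 9/2, so the best response is W.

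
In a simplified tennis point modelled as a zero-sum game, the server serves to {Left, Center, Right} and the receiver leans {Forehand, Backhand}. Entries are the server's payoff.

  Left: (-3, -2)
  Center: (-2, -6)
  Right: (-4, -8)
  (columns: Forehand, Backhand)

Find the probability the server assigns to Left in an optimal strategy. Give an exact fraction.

4/5

Row minima: Left → -3, Center → -6, Right → -8; maximin = -3.
Column maxima: Forehand → -2, Backhand → -2; minimax = -2.
-3 ≠ -2, so there is no saddle point; optimal play is mixed.
Right is strictly dominated by Left, so the server never plays it.
On the remaining 2×2 (Left, Center vs Forehand, Backhand):
Let the server play Left with probability p. Expected payoff against Forehand: (-3)p + (-2)(1−p) = −p − 2; against Backhand: (-2)p + (-6)(1−p) = 4p − 6.
Setting these equal: −p − 2 = 4p − 6 ⇒ −5p = -4 ⇒ p = 4/5, and the value is (-1)·(4/5) − 2 = -14/5.
For the receiver: with q = P(Forehand), equating Left's and Center's payoffs gives −q − 2 = 4q − 6 ⇒ q = 4/5.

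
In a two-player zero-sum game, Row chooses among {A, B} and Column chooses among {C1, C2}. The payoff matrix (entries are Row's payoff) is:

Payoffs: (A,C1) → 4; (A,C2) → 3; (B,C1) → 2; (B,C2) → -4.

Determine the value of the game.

3

Row minima: A → 3, B → -4; maximin = 3.
Column maxima: C1 → 4, C2 → 3; minimax = 3.
Since maximin = minimax = 3, there is a saddle point and the value is 3.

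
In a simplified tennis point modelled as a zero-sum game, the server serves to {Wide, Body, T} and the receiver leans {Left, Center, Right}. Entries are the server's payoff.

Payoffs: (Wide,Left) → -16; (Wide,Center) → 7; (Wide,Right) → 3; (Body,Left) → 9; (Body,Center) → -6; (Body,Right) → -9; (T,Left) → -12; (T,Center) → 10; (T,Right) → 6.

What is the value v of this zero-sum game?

-3/2

Row minima: Wide → -16, Body → -9, T → -12; maximin = -9.
Column maxima: Left → 9, Center → 10, Right → 6; minimax = 6.
-9 ≠ 6, so there is no saddle point; optimal play is mixed.
Wide is strictly dominated by T, so the server never plays it.
Center is strictly dominated by Right (it gives the server strictly more in every row), so the receiver never plays it.
On the remaining 2×2 (Body, T vs Left, Right):
Let the server play Body with probability p. Expected payoff against Left: 9p + (-12)(1−p) = 21p − 12; against Right: (-9)p + 6(1−p) = −15p + 6.
Setting these equal: 21p − 12 = −15p + 6 ⇒ 36p = 18 ⇒ p = 1/2, and the value is (21)·(1/2) − 12 = -3/2.
For the receiver: with q = P(Left), equating Body's and T's payoffs gives 18q − 9 = −18q + 6 ⇒ q = 5/12.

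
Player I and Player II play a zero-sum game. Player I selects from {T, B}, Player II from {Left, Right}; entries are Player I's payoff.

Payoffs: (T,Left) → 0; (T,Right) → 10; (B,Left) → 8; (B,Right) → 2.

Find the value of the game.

5

Row minima: T → 0, B → 2; maximin = 2.
Column maxima: Left → 8, Right → 10; minimax = 8.
2 ≠ 8, so there is no saddle point; optimal play is mixed.
Let Player I play T with probability p. Expected payoff against Left: 0p + 8(1−p) = −8p + 8; against Right: 10p + 2(1−p) = 8p + 2.
Setting these equal: −8p + 8 = 8p + 2 ⇒ −16p = -6 ⇒ p = 3/8, and the value is (-8)·(3/8) + 8 = 5.
For Player II: with q = P(Left), equating T's and B's payoffs gives −10q + 10 = 6q + 2 ⇒ q = 1/2.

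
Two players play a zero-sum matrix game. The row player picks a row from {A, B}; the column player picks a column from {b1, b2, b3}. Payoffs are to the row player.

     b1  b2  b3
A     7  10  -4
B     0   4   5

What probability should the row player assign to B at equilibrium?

Row minima: A → -4, B → 0; maximin = 0.
Column maxima: b1 → 7, b2 → 10, b3 → 5; minimax = 5.
0 ≠ 5, so there is no saddle point; optimal play is mixed.
b2 is strictly dominated by b1 (it gives the row player strictly more in every row), so the column player never plays it.
On the remaining 2×2 (A, B vs b1, b3):
Let the row player play A with probability p. Expected payoff against b1: 7p + 0(1−p) = 7p; against b3: (-4)p + 5(1−p) = −9p + 5.
Setting these equal: 7p = −9p + 5 ⇒ 16p = 5 ⇒ p = 5/16, and the value is (7)·(5/16) = 35/16.
For the column player: with q = P(b1), equating A's and B's payoffs gives 11q − 4 = −5q + 5 ⇒ q = 9/16.

11/16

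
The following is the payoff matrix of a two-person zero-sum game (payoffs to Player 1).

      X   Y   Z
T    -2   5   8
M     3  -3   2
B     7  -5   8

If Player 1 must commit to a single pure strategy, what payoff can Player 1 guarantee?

Row minima: T → -2, M → -3, B → -5.
The best of these is -2.

-2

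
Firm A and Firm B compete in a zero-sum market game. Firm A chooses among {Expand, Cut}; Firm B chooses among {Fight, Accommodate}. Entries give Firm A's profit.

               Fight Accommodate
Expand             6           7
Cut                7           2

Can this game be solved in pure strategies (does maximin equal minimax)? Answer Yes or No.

Row minima: Expand → 6, Cut → 2; maximin = 6.
Column maxima: Fight → 7, Accommodate → 7; minimax = 7.
6 ≠ 7, so no pure-strategy equilibrium exists.

No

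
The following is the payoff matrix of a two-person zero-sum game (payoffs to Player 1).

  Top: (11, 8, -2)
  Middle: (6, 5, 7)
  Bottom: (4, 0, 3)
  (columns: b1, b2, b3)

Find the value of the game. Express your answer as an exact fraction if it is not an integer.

Row minima: Top → -2, Middle → 5, Bottom → 0; maximin = 5.
Column maxima: b1 → 11, b2 → 8, b3 → 7; minimax = 7.
5 ≠ 7, so there is no saddle point; optimal play is mixed.
Bottom is strictly dominated by Middle, so Player 1 never plays it.
b1 is strictly dominated by b2 (it gives Player 1 strictly more in every row), so Player 2 never plays it.
On the remaining 2×2 (Top, Middle vs b2, b3):
Let Player 1 play Top with probability p. Expected payoff against b2: 8p + 5(1−p) = 3p + 5; against b3: (-2)p + 7(1−p) = −9p + 7.
Setting these equal: 3p + 5 = −9p + 7 ⇒ 12p = 2 ⇒ p = 1/6, and the value is (3)·(1/6) + 5 = 11/2.
For Player 2: with q = P(b2), equating Top's and Middle's payoffs gives 10q − 2 = −2q + 7 ⇒ q = 3/4.

11/2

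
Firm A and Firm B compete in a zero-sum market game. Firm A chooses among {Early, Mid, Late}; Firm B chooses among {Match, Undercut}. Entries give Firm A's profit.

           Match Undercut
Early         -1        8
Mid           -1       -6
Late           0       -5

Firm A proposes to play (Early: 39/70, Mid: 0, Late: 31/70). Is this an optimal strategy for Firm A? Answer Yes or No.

No

Against Match this mix gives (39/70)·(-1) + (31/70)·0 = -39/70.
Against Undercut this mix gives (39/70)·8 + (31/70)·(-5) = 157/70.
Firm B will play Match, holding Firm A to -39/70. Shifting weight toward the row that does better against Match would raise this floor (the equalizing mix achieves -5/14 against both Match and Undercut), so the proposed strategy is not optimal.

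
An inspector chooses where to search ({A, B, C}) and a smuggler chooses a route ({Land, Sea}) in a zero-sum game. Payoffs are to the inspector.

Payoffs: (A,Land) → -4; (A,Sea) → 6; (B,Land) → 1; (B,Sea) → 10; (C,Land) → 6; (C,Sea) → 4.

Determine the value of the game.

Row minima: A → -4, B → 1, C → 4; maximin = 4.
Column maxima: Land → 6, Sea → 10; minimax = 6.
4 ≠ 6, so there is no saddle point; optimal play is mixed.
A is strictly dominated by B, so the inspector never plays it.
On the remaining 2×2 (B, C vs Land, Sea):
Let the inspector play B with probability p. Expected payoff against Land: 1p + 6(1−p) = −5p + 6; against Sea: 10p + 4(1−p) = 6p + 4.
Setting these equal: −5p + 6 = 6p + 4 ⇒ −11p = -2 ⇒ p = 2/11, and the value is (-5)·(2/11) + 6 = 56/11.
For the smuggler: with q = P(Land), equating B's and C's payoffs gives −9q + 10 = 2q + 4 ⇒ q = 6/11.

56/11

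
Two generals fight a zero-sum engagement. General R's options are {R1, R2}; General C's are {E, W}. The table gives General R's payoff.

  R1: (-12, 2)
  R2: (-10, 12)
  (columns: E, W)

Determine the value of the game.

-10

Row minima: R1 → -12, R2 → -10; maximin = -10.
Column maxima: E → -10, W → 12; minimax = -10.
Since maximin = minimax = -10, there is a saddle point and the value is -10.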